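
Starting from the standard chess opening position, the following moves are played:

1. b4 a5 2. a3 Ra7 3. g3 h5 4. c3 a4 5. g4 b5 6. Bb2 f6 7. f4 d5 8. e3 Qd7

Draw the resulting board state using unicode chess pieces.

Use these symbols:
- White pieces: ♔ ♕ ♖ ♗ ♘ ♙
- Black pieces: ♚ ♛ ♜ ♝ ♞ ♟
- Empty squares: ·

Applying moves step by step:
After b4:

♜ ♞ ♝ ♛ ♚ ♝ ♞ ♜
♟ ♟ ♟ ♟ ♟ ♟ ♟ ♟
· · · · · · · ·
· · · · · · · ·
· ♙ · · · · · ·
· · · · · · · ·
♙ · ♙ ♙ ♙ ♙ ♙ ♙
♖ ♘ ♗ ♕ ♔ ♗ ♘ ♖


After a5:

♜ ♞ ♝ ♛ ♚ ♝ ♞ ♜
· ♟ ♟ ♟ ♟ ♟ ♟ ♟
· · · · · · · ·
♟ · · · · · · ·
· ♙ · · · · · ·
· · · · · · · ·
♙ · ♙ ♙ ♙ ♙ ♙ ♙
♖ ♘ ♗ ♕ ♔ ♗ ♘ ♖


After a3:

♜ ♞ ♝ ♛ ♚ ♝ ♞ ♜
· ♟ ♟ ♟ ♟ ♟ ♟ ♟
· · · · · · · ·
♟ · · · · · · ·
· ♙ · · · · · ·
♙ · · · · · · ·
· · ♙ ♙ ♙ ♙ ♙ ♙
♖ ♘ ♗ ♕ ♔ ♗ ♘ ♖


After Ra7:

· ♞ ♝ ♛ ♚ ♝ ♞ ♜
♜ ♟ ♟ ♟ ♟ ♟ ♟ ♟
· · · · · · · ·
♟ · · · · · · ·
· ♙ · · · · · ·
♙ · · · · · · ·
· · ♙ ♙ ♙ ♙ ♙ ♙
♖ ♘ ♗ ♕ ♔ ♗ ♘ ♖


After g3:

· ♞ ♝ ♛ ♚ ♝ ♞ ♜
♜ ♟ ♟ ♟ ♟ ♟ ♟ ♟
· · · · · · · ·
♟ · · · · · · ·
· ♙ · · · · · ·
♙ · · · · · ♙ ·
· · ♙ ♙ ♙ ♙ · ♙
♖ ♘ ♗ ♕ ♔ ♗ ♘ ♖


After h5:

· ♞ ♝ ♛ ♚ ♝ ♞ ♜
♜ ♟ ♟ ♟ ♟ ♟ ♟ ·
· · · · · · · ·
♟ · · · · · · ♟
· ♙ · · · · · ·
♙ · · · · · ♙ ·
· · ♙ ♙ ♙ ♙ · ♙
♖ ♘ ♗ ♕ ♔ ♗ ♘ ♖


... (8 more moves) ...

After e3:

· ♞ ♝ ♛ ♚ ♝ ♞ ♜
♜ · ♟ · ♟ · ♟ ·
· · · · · ♟ · ·
· ♟ · ♟ · · · ♟
♟ ♙ · · · ♙ ♙ ·
♙ · ♙ · ♙ · · ·
· ♗ · ♙ · · · ♙
♖ ♘ · ♕ ♔ ♗ ♘ ♖


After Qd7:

· ♞ ♝ · ♚ ♝ ♞ ♜
♜ · ♟ ♛ ♟ · ♟ ·
· · · · · ♟ · ·
· ♟ · ♟ · · · ♟
♟ ♙ · · · ♙ ♙ ·
♙ · ♙ · ♙ · · ·
· ♗ · ♙ · · · ♙
♖ ♘ · ♕ ♔ ♗ ♘ ♖



  a b c d e f g h
  ─────────────────
8│· ♞ ♝ · ♚ ♝ ♞ ♜│8
7│♜ · ♟ ♛ ♟ · ♟ ·│7
6│· · · · · ♟ · ·│6
5│· ♟ · ♟ · · · ♟│5
4│♟ ♙ · · · ♙ ♙ ·│4
3│♙ · ♙ · ♙ · · ·│3
2│· ♗ · ♙ · · · ♙│2
1│♖ ♘ · ♕ ♔ ♗ ♘ ♖│1
  ─────────────────
  a b c d e f g h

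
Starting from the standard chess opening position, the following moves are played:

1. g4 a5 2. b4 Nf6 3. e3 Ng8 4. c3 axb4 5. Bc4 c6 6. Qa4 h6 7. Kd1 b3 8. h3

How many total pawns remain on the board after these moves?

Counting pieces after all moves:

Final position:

  a b c d e f g h
  ─────────────────
8│♜ ♞ ♝ ♛ ♚ ♝ ♞ ♜│8
7│· ♟ · ♟ ♟ ♟ ♟ ·│7
6│· · ♟ · · · · ♟│6
5│· · · · · · · ·│5
4│♕ · ♗ · · · ♙ ·│4
3│· ♟ ♙ · ♙ · · ♙│3
2│♙ · · ♙ · ♙ · ·│2
1│♖ ♘ ♗ ♔ · · ♘ ♖│1
  ─────────────────
  a b c d e f g h


15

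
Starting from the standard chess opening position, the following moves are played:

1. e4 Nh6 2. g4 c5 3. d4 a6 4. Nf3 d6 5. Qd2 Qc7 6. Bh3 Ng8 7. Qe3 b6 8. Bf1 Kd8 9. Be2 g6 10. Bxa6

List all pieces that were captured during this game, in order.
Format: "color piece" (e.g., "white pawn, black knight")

Tracking captures:
  Bxa6: captured black pawn

black pawn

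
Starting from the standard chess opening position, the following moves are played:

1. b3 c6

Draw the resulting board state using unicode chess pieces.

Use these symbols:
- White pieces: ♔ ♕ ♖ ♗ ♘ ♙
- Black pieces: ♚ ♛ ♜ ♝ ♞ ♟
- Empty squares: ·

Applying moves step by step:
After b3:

♜ ♞ ♝ ♛ ♚ ♝ ♞ ♜
♟ ♟ ♟ ♟ ♟ ♟ ♟ ♟
· · · · · · · ·
· · · · · · · ·
· · · · · · · ·
· ♙ · · · · · ·
♙ · ♙ ♙ ♙ ♙ ♙ ♙
♖ ♘ ♗ ♕ ♔ ♗ ♘ ♖


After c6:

♜ ♞ ♝ ♛ ♚ ♝ ♞ ♜
♟ ♟ · ♟ ♟ ♟ ♟ ♟
· · ♟ · · · · ·
· · · · · · · ·
· · · · · · · ·
· ♙ · · · · · ·
♙ · ♙ ♙ ♙ ♙ ♙ ♙
♖ ♘ ♗ ♕ ♔ ♗ ♘ ♖



  a b c d e f g h
  ─────────────────
8│♜ ♞ ♝ ♛ ♚ ♝ ♞ ♜│8
7│♟ ♟ · ♟ ♟ ♟ ♟ ♟│7
6│· · ♟ · · · · ·│6
5│· · · · · · · ·│5
4│· · · · · · · ·│4
3│· ♙ · · · · · ·│3
2│♙ · ♙ ♙ ♙ ♙ ♙ ♙│2
1│♖ ♘ ♗ ♕ ♔ ♗ ♘ ♖│1
  ─────────────────
  a b c d e f g h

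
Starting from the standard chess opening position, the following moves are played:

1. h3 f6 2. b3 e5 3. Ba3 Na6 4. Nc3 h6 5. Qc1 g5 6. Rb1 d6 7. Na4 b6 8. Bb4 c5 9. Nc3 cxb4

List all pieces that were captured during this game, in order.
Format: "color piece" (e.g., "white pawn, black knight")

Tracking captures:
  cxb4: captured white bishop

white bishop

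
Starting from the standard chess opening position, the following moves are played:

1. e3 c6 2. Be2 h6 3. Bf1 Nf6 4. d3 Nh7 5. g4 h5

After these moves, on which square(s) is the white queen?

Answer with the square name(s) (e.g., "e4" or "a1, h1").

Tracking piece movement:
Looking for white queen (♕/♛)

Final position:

  a b c d e f g h
  ─────────────────
8│♜ ♞ ♝ ♛ ♚ ♝ · ♜│8
7│♟ ♟ · ♟ ♟ ♟ ♟ ♞│7
6│· · ♟ · · · · ·│6
5│· · · · · · · ♟│5
4│· · · · · · ♙ ·│4
3│· · · ♙ ♙ · · ·│3
2│♙ ♙ ♙ · · ♙ · ♙│2
1│♖ ♘ ♗ ♕ ♔ ♗ ♘ ♖│1
  ─────────────────
  a b c d e f g h


d1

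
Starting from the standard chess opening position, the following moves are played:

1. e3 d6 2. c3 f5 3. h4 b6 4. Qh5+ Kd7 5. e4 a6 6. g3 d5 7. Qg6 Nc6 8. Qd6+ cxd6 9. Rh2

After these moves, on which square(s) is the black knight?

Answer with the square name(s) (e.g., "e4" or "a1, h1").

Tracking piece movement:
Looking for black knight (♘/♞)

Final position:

  a b c d e f g h
  ─────────────────
8│♜ · ♝ ♛ · ♝ ♞ ♜│8
7│· · · ♚ ♟ · ♟ ♟│7
6│♟ ♟ ♞ ♟ · · · ·│6
5│· · · ♟ · ♟ · ·│5
4│· · · · ♙ · · ♙│4
3│· · ♙ · · · ♙ ·│3
2│♙ ♙ · ♙ · ♙ · ♖│2
1│♖ ♘ ♗ · ♔ ♗ ♘ ·│1
  ─────────────────
  a b c d e f g h


c6, g8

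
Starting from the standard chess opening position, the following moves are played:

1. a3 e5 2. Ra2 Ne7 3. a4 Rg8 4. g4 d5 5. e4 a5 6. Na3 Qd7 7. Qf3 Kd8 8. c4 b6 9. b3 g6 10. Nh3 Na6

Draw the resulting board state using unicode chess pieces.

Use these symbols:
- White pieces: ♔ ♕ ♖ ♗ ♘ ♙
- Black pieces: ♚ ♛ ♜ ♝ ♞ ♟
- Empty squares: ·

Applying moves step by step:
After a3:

♜ ♞ ♝ ♛ ♚ ♝ ♞ ♜
♟ ♟ ♟ ♟ ♟ ♟ ♟ ♟
· · · · · · · ·
· · · · · · · ·
· · · · · · · ·
♙ · · · · · · ·
· ♙ ♙ ♙ ♙ ♙ ♙ ♙
♖ ♘ ♗ ♕ ♔ ♗ ♘ ♖


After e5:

♜ ♞ ♝ ♛ ♚ ♝ ♞ ♜
♟ ♟ ♟ ♟ · ♟ ♟ ♟
· · · · · · · ·
· · · · ♟ · · ·
· · · · · · · ·
♙ · · · · · · ·
· ♙ ♙ ♙ ♙ ♙ ♙ ♙
♖ ♘ ♗ ♕ ♔ ♗ ♘ ♖


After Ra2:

♜ ♞ ♝ ♛ ♚ ♝ ♞ ♜
♟ ♟ ♟ ♟ · ♟ ♟ ♟
· · · · · · · ·
· · · · ♟ · · ·
· · · · · · · ·
♙ · · · · · · ·
♖ ♙ ♙ ♙ ♙ ♙ ♙ ♙
· ♘ ♗ ♕ ♔ ♗ ♘ ♖


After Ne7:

♜ ♞ ♝ ♛ ♚ ♝ · ♜
♟ ♟ ♟ ♟ ♞ ♟ ♟ ♟
· · · · · · · ·
· · · · ♟ · · ·
· · · · · · · ·
♙ · · · · · · ·
♖ ♙ ♙ ♙ ♙ ♙ ♙ ♙
· ♘ ♗ ♕ ♔ ♗ ♘ ♖


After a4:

♜ ♞ ♝ ♛ ♚ ♝ · ♜
♟ ♟ ♟ ♟ ♞ ♟ ♟ ♟
· · · · · · · ·
· · · · ♟ · · ·
♙ · · · · · · ·
· · · · · · · ·
♖ ♙ ♙ ♙ ♙ ♙ ♙ ♙
· ♘ ♗ ♕ ♔ ♗ ♘ ♖


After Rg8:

♜ ♞ ♝ ♛ ♚ ♝ ♜ ·
♟ ♟ ♟ ♟ ♞ ♟ ♟ ♟
· · · · · · · ·
· · · · ♟ · · ·
♙ · · · · · · ·
· · · · · · · ·
♖ ♙ ♙ ♙ ♙ ♙ ♙ ♙
· ♘ ♗ ♕ ♔ ♗ ♘ ♖


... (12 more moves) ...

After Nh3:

♜ ♞ ♝ ♚ · ♝ ♜ ·
· · ♟ ♛ ♞ ♟ · ♟
· ♟ · · · · ♟ ·
♟ · · ♟ ♟ · · ·
♙ · ♙ · ♙ · ♙ ·
♘ ♙ · · · ♕ · ♘
♖ · · ♙ · ♙ · ♙
· · ♗ · ♔ ♗ · ♖


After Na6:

♜ · ♝ ♚ · ♝ ♜ ·
· · ♟ ♛ ♞ ♟ · ♟
♞ ♟ · · · · ♟ ·
♟ · · ♟ ♟ · · ·
♙ · ♙ · ♙ · ♙ ·
♘ ♙ · · · ♕ · ♘
♖ · · ♙ · ♙ · ♙
· · ♗ · ♔ ♗ · ♖



  a b c d e f g h
  ─────────────────
8│♜ · ♝ ♚ · ♝ ♜ ·│8
7│· · ♟ ♛ ♞ ♟ · ♟│7
6│♞ ♟ · · · · ♟ ·│6
5│♟ · · ♟ ♟ · · ·│5
4│♙ · ♙ · ♙ · ♙ ·│4
3│♘ ♙ · · · ♕ · ♘│3
2│♖ · · ♙ · ♙ · ♙│2
1│· · ♗ · ♔ ♗ · ♖│1
  ─────────────────
  a b c d e f g h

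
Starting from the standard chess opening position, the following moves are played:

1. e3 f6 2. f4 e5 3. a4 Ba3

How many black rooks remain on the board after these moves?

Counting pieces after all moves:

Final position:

  a b c d e f g h
  ─────────────────
8│♜ ♞ ♝ ♛ ♚ · ♞ ♜│8
7│♟ ♟ ♟ ♟ · · ♟ ♟│7
6│· · · · · ♟ · ·│6
5│· · · · ♟ · · ·│5
4│♙ · · · · ♙ · ·│4
3│♝ · · · ♙ · · ·│3
2│· ♙ ♙ ♙ · · ♙ ♙│2
1│♖ ♘ ♗ ♕ ♔ ♗ ♘ ♖│1
  ─────────────────
  a b c d e f g h


2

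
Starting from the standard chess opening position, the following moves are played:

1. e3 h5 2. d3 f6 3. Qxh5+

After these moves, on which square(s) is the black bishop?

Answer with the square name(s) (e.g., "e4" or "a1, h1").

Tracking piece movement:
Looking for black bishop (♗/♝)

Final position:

  a b c d e f g h
  ─────────────────
8│♜ ♞ ♝ ♛ ♚ ♝ ♞ ♜│8
7│♟ ♟ ♟ ♟ ♟ · ♟ ·│7
6│· · · · · ♟ · ·│6
5│· · · · · · · ♕│5
4│· · · · · · · ·│4
3│· · · ♙ ♙ · · ·│3
2│♙ ♙ ♙ · · ♙ ♙ ♙│2
1│♖ ♘ ♗ · ♔ ♗ ♘ ♖│1
  ─────────────────
  a b c d e f g h


c8, f8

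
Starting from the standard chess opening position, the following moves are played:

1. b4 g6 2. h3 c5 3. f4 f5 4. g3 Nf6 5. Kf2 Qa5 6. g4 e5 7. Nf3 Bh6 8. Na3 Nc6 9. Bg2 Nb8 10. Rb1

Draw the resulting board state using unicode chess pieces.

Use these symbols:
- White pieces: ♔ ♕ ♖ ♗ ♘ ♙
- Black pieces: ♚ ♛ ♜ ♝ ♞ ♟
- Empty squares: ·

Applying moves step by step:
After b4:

♜ ♞ ♝ ♛ ♚ ♝ ♞ ♜
♟ ♟ ♟ ♟ ♟ ♟ ♟ ♟
· · · · · · · ·
· · · · · · · ·
· ♙ · · · · · ·
· · · · · · · ·
♙ · ♙ ♙ ♙ ♙ ♙ ♙
♖ ♘ ♗ ♕ ♔ ♗ ♘ ♖


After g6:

♜ ♞ ♝ ♛ ♚ ♝ ♞ ♜
♟ ♟ ♟ ♟ ♟ ♟ · ♟
· · · · · · ♟ ·
· · · · · · · ·
· ♙ · · · · · ·
· · · · · · · ·
♙ · ♙ ♙ ♙ ♙ ♙ ♙
♖ ♘ ♗ ♕ ♔ ♗ ♘ ♖


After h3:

♜ ♞ ♝ ♛ ♚ ♝ ♞ ♜
♟ ♟ ♟ ♟ ♟ ♟ · ♟
· · · · · · ♟ ·
· · · · · · · ·
· ♙ · · · · · ·
· · · · · · · ♙
♙ · ♙ ♙ ♙ ♙ ♙ ·
♖ ♘ ♗ ♕ ♔ ♗ ♘ ♖


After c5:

♜ ♞ ♝ ♛ ♚ ♝ ♞ ♜
♟ ♟ · ♟ ♟ ♟ · ♟
· · · · · · ♟ ·
· · ♟ · · · · ·
· ♙ · · · · · ·
· · · · · · · ♙
♙ · ♙ ♙ ♙ ♙ ♙ ·
♖ ♘ ♗ ♕ ♔ ♗ ♘ ♖


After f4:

♜ ♞ ♝ ♛ ♚ ♝ ♞ ♜
♟ ♟ · ♟ ♟ ♟ · ♟
· · · · · · ♟ ·
· · ♟ · · · · ·
· ♙ · · · ♙ · ·
· · · · · · · ♙
♙ · ♙ ♙ ♙ · ♙ ·
♖ ♘ ♗ ♕ ♔ ♗ ♘ ♖


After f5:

♜ ♞ ♝ ♛ ♚ ♝ ♞ ♜
♟ ♟ · ♟ ♟ · · ♟
· · · · · · ♟ ·
· · ♟ · · ♟ · ·
· ♙ · · · ♙ · ·
· · · · · · · ♙
♙ · ♙ ♙ ♙ · ♙ ·
♖ ♘ ♗ ♕ ♔ ♗ ♘ ♖


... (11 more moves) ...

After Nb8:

♜ ♞ ♝ · ♚ · · ♜
♟ ♟ · ♟ · · · ♟
· · · · · ♞ ♟ ♝
♛ · ♟ · ♟ ♟ · ·
· ♙ · · · ♙ ♙ ·
♘ · · · · ♘ · ♙
♙ · ♙ ♙ ♙ ♔ ♗ ·
♖ · ♗ ♕ · · · ♖


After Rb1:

♜ ♞ ♝ · ♚ · · ♜
♟ ♟ · ♟ · · · ♟
· · · · · ♞ ♟ ♝
♛ · ♟ · ♟ ♟ · ·
· ♙ · · · ♙ ♙ ·
♘ · · · · ♘ · ♙
♙ · ♙ ♙ ♙ ♔ ♗ ·
· ♖ ♗ ♕ · · · ♖



  a b c d e f g h
  ─────────────────
8│♜ ♞ ♝ · ♚ · · ♜│8
7│♟ ♟ · ♟ · · · ♟│7
6│· · · · · ♞ ♟ ♝│6
5│♛ · ♟ · ♟ ♟ · ·│5
4│· ♙ · · · ♙ ♙ ·│4
3│♘ · · · · ♘ · ♙│3
2│♙ · ♙ ♙ ♙ ♔ ♗ ·│2
1│· ♖ ♗ ♕ · · · ♖│1
  ─────────────────
  a b c d e f g h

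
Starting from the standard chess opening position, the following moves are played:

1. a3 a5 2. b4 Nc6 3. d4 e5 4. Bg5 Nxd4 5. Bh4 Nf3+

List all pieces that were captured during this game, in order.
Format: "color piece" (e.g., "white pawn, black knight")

Tracking captures:
  Nxd4: captured white pawn

white pawn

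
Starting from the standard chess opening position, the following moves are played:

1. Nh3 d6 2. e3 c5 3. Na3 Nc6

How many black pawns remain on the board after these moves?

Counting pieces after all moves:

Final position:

  a b c d e f g h
  ─────────────────
8│♜ · ♝ ♛ ♚ ♝ ♞ ♜│8
7│♟ ♟ · · ♟ ♟ ♟ ♟│7
6│· · ♞ ♟ · · · ·│6
5│· · ♟ · · · · ·│5
4│· · · · · · · ·│4
3│♘ · · · ♙ · · ♘│3
2│♙ ♙ ♙ ♙ · ♙ ♙ ♙│2
1│♖ · ♗ ♕ ♔ ♗ · ♖│1
  ─────────────────
  a b c d e f g h


8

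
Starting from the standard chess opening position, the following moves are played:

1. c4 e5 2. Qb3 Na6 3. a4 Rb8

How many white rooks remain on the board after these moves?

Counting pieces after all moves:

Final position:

  a b c d e f g h
  ─────────────────
8│· ♜ ♝ ♛ ♚ ♝ ♞ ♜│8
7│♟ ♟ ♟ ♟ · ♟ ♟ ♟│7
6│♞ · · · · · · ·│6
5│· · · · ♟ · · ·│5
4│♙ · ♙ · · · · ·│4
3│· ♕ · · · · · ·│3
2│· ♙ · ♙ ♙ ♙ ♙ ♙│2
1│♖ ♘ ♗ · ♔ ♗ ♘ ♖│1
  ─────────────────
  a b c d e f g h


2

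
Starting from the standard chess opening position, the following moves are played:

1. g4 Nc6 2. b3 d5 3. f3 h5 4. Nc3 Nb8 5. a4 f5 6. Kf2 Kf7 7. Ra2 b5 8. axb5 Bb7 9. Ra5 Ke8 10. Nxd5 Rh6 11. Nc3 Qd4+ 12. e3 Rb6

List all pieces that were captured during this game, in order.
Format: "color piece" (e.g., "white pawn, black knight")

Tracking captures:
  axb5: captured black pawn
  Nxd5: captured black pawn

black pawn, black pawn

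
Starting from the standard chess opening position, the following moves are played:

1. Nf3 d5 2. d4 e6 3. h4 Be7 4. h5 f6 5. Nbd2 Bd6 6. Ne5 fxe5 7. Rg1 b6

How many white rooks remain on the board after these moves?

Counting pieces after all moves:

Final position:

  a b c d e f g h
  ─────────────────
8│♜ ♞ ♝ ♛ ♚ · ♞ ♜│8
7│♟ · ♟ · · · ♟ ♟│7
6│· ♟ · ♝ ♟ · · ·│6
5│· · · ♟ ♟ · · ♙│5
4│· · · ♙ · · · ·│4
3│· · · · · · · ·│3
2│♙ ♙ ♙ ♘ ♙ ♙ ♙ ·│2
1│♖ · ♗ ♕ ♔ ♗ ♖ ·│1
  ─────────────────
  a b c d e f g h


2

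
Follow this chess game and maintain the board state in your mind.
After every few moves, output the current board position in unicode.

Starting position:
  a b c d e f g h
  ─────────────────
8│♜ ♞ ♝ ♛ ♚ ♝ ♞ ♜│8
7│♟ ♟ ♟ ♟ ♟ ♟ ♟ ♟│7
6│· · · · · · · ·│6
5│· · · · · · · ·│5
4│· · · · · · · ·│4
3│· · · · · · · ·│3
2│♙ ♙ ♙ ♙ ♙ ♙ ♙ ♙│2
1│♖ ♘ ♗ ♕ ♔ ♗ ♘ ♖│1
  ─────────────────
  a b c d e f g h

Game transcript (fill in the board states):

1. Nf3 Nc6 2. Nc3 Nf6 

  a b c d e f g h
  ─────────────────
8│♜ · ♝ ♛ ♚ ♝ · ♜│8
7│♟ ♟ ♟ ♟ ♟ ♟ ♟ ♟│7
6│· · ♞ · · ♞ · ·│6
5│· · · · · · · ·│5
4│· · · · · · · ·│4
3│· · ♘ · · ♘ · ·│3
2│♙ ♙ ♙ ♙ ♙ ♙ ♙ ♙│2
1│♖ · ♗ ♕ ♔ ♗ · ♖│1
  ─────────────────
  a b c d e f g h

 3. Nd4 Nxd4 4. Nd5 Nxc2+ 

  a b c d e f g h
  ─────────────────
8│♜ · ♝ ♛ ♚ ♝ · ♜│8
7│♟ ♟ ♟ ♟ ♟ ♟ ♟ ♟│7
6│· · · · · ♞ · ·│6
5│· · · ♘ · · · ·│5
4│· · · · · · · ·│4
3│· · · · · · · ·│3
2│♙ ♙ ♞ ♙ ♙ ♙ ♙ ♙│2
1│♖ · ♗ ♕ ♔ ♗ · ♖│1
  ─────────────────
  a b c d e f g h

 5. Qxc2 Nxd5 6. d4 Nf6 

  a b c d e f g h
  ─────────────────
8│♜ · ♝ ♛ ♚ ♝ · ♜│8
7│♟ ♟ ♟ ♟ ♟ ♟ ♟ ♟│7
6│· · · · · ♞ · ·│6
5│· · · · · · · ·│5
4│· · · ♙ · · · ·│4
3│· · · · · · · ·│3
2│♙ ♙ ♕ · ♙ ♙ ♙ ♙│2
1│♖ · ♗ · ♔ ♗ · ♖│1
  ─────────────────
  a b c d e f g h

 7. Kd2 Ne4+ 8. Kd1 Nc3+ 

  a b c d e f g h
  ─────────────────
8│♜ · ♝ ♛ ♚ ♝ · ♜│8
7│♟ ♟ ♟ ♟ ♟ ♟ ♟ ♟│7
6│· · · · · · · ·│6
5│· · · · · · · ·│5
4│· · · ♙ · · · ·│4
3│· · ♞ · · · · ·│3
2│♙ ♙ ♕ · ♙ ♙ ♙ ♙│2
1│♖ · ♗ ♔ · ♗ · ♖│1
  ─────────────────
  a b c d e f g h

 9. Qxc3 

  a b c d e f g h
  ─────────────────
8│♜ · ♝ ♛ ♚ ♝ · ♜│8
7│♟ ♟ ♟ ♟ ♟ ♟ ♟ ♟│7
6│· · · · · · · ·│6
5│· · · · · · · ·│5
4│· · · ♙ · · · ·│4
3│· · ♕ · · · · ·│3
2│♙ ♙ · · ♙ ♙ ♙ ♙│2
1│♖ · ♗ ♔ · ♗ · ♖│1
  ─────────────────
  a b c d e f g h


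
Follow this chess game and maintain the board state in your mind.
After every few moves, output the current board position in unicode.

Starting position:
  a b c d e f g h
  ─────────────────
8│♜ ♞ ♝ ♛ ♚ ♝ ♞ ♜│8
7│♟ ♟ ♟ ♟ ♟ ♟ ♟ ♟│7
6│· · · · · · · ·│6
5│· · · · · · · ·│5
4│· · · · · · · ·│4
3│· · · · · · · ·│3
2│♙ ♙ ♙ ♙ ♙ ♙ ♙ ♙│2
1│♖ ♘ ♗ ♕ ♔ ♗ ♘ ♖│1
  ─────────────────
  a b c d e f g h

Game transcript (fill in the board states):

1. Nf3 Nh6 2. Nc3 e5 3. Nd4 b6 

  a b c d e f g h
  ─────────────────
8│♜ ♞ ♝ ♛ ♚ ♝ · ♜│8
7│♟ · ♟ ♟ · ♟ ♟ ♟│7
6│· ♟ · · · · · ♞│6
5│· · · · ♟ · · ·│5
4│· · · ♘ · · · ·│4
3│· · ♘ · · · · ·│3
2│♙ ♙ ♙ ♙ ♙ ♙ ♙ ♙│2
1│♖ · ♗ ♕ ♔ ♗ · ♖│1
  ─────────────────
  a b c d e f g h

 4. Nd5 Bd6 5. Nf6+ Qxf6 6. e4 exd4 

  a b c d e f g h
  ─────────────────
8│♜ ♞ ♝ · ♚ · · ♜│8
7│♟ · ♟ ♟ · ♟ ♟ ♟│7
6│· ♟ · ♝ · ♛ · ♞│6
5│· · · · · · · ·│5
4│· · · ♟ ♙ · · ·│4
3│· · · · · · · ·│3
2│♙ ♙ ♙ ♙ · ♙ ♙ ♙│2
1│♖ · ♗ ♕ ♔ ♗ · ♖│1
  ─────────────────
  a b c d e f g h

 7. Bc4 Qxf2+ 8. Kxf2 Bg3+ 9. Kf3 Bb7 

  a b c d e f g h
  ─────────────────
8│♜ ♞ · · ♚ · · ♜│8
7│♟ ♝ ♟ ♟ · ♟ ♟ ♟│7
6│· ♟ · · · · · ♞│6
5│· · · · · · · ·│5
4│· · ♗ ♟ ♙ · · ·│4
3│· · · · · ♔ ♝ ·│3
2│♙ ♙ ♙ ♙ · · ♙ ♙│2
1│♖ · ♗ ♕ · · · ♖│1
  ─────────────────
  a b c d e f g h

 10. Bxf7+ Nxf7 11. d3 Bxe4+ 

  a b c d e f g h
  ─────────────────
8│♜ ♞ · · ♚ · · ♜│8
7│♟ · ♟ ♟ · ♞ ♟ ♟│7
6│· ♟ · · · · · ·│6
5│· · · · · · · ·│5
4│· · · ♟ ♝ · · ·│4
3│· · · ♙ · ♔ ♝ ·│3
2│♙ ♙ ♙ · · · ♙ ♙│2
1│♖ · ♗ ♕ · · · ♖│1
  ─────────────────
  a b c d e f g h


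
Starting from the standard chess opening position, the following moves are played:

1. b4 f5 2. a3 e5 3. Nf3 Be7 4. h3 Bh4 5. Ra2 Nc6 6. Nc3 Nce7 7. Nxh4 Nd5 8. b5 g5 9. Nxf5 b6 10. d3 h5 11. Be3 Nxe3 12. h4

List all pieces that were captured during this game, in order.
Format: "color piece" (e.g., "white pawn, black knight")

Tracking captures:
  Nxh4: captured black bishop
  Nxf5: captured black pawn
  Nxe3: captured white bishop

black bishop, black pawn, white bishop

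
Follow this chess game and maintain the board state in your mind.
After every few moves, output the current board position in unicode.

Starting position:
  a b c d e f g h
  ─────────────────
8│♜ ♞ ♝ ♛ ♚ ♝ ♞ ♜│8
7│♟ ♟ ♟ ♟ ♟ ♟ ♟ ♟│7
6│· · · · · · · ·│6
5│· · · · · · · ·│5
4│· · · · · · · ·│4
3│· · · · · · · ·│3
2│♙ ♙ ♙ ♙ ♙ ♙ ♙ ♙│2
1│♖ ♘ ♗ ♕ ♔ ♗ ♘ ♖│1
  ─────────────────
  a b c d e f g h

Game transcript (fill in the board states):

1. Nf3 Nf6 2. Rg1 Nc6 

  a b c d e f g h
  ─────────────────
8│♜ · ♝ ♛ ♚ ♝ · ♜│8
7│♟ ♟ ♟ ♟ ♟ ♟ ♟ ♟│7
6│· · ♞ · · ♞ · ·│6
5│· · · · · · · ·│5
4│· · · · · · · ·│4
3│· · · · · ♘ · ·│3
2│♙ ♙ ♙ ♙ ♙ ♙ ♙ ♙│2
1│♖ ♘ ♗ ♕ ♔ ♗ ♖ ·│1
  ─────────────────
  a b c d e f g h

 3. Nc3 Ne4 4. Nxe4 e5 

  a b c d e f g h
  ─────────────────
8│♜ · ♝ ♛ ♚ ♝ · ♜│8
7│♟ ♟ ♟ ♟ · ♟ ♟ ♟│7
6│· · ♞ · · · · ·│6
5│· · · · ♟ · · ·│5
4│· · · · ♘ · · ·│4
3│· · · · · ♘ · ·│3
2│♙ ♙ ♙ ♙ ♙ ♙ ♙ ♙│2
1│♖ · ♗ ♕ ♔ ♗ ♖ ·│1
  ─────────────────
  a b c d e f g h

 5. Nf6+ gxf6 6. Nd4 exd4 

  a b c d e f g h
  ─────────────────
8│♜ · ♝ ♛ ♚ ♝ · ♜│8
7│♟ ♟ ♟ ♟ · ♟ · ♟│7
6│· · ♞ · · ♟ · ·│6
5│· · · · · · · ·│5
4│· · · ♟ · · · ·│4
3│· · · · · · · ·│3
2│♙ ♙ ♙ ♙ ♙ ♙ ♙ ♙│2
1│♖ · ♗ ♕ ♔ ♗ ♖ ·│1
  ─────────────────
  a b c d e f g h

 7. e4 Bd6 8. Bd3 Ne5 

  a b c d e f g h
  ─────────────────
8│♜ · ♝ ♛ ♚ · · ♜│8
7│♟ ♟ ♟ ♟ · ♟ · ♟│7
6│· · · ♝ · ♟ · ·│6
5│· · · · ♞ · · ·│5
4│· · · ♟ ♙ · · ·│4
3│· · · ♗ · · · ·│3
2│♙ ♙ ♙ ♙ · ♙ ♙ ♙│2
1│♖ · ♗ ♕ ♔ · ♖ ·│1
  ─────────────────
  a b c d e f g h

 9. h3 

  a b c d e f g h
  ─────────────────
8│♜ · ♝ ♛ ♚ · · ♜│8
7│♟ ♟ ♟ ♟ · ♟ · ♟│7
6│· · · ♝ · ♟ · ·│6
5│· · · · ♞ · · ·│5
4│· · · ♟ ♙ · · ·│4
3│· · · ♗ · · · ♙│3
2│♙ ♙ ♙ ♙ · ♙ ♙ ·│2
1│♖ · ♗ ♕ ♔ · ♖ ·│1
  ─────────────────
  a b c d e f g h


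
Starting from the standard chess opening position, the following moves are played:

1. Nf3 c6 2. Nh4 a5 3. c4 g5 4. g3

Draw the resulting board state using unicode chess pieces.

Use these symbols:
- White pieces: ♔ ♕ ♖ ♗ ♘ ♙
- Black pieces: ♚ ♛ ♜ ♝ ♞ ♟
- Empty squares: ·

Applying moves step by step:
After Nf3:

♜ ♞ ♝ ♛ ♚ ♝ ♞ ♜
♟ ♟ ♟ ♟ ♟ ♟ ♟ ♟
· · · · · · · ·
· · · · · · · ·
· · · · · · · ·
· · · · · ♘ · ·
♙ ♙ ♙ ♙ ♙ ♙ ♙ ♙
♖ ♘ ♗ ♕ ♔ ♗ · ♖


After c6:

♜ ♞ ♝ ♛ ♚ ♝ ♞ ♜
♟ ♟ · ♟ ♟ ♟ ♟ ♟
· · ♟ · · · · ·
· · · · · · · ·
· · · · · · · ·
· · · · · ♘ · ·
♙ ♙ ♙ ♙ ♙ ♙ ♙ ♙
♖ ♘ ♗ ♕ ♔ ♗ · ♖


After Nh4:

♜ ♞ ♝ ♛ ♚ ♝ ♞ ♜
♟ ♟ · ♟ ♟ ♟ ♟ ♟
· · ♟ · · · · ·
· · · · · · · ·
· · · · · · · ♘
· · · · · · · ·
♙ ♙ ♙ ♙ ♙ ♙ ♙ ♙
♖ ♘ ♗ ♕ ♔ ♗ · ♖


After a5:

♜ ♞ ♝ ♛ ♚ ♝ ♞ ♜
· ♟ · ♟ ♟ ♟ ♟ ♟
· · ♟ · · · · ·
♟ · · · · · · ·
· · · · · · · ♘
· · · · · · · ·
♙ ♙ ♙ ♙ ♙ ♙ ♙ ♙
♖ ♘ ♗ ♕ ♔ ♗ · ♖


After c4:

♜ ♞ ♝ ♛ ♚ ♝ ♞ ♜
· ♟ · ♟ ♟ ♟ ♟ ♟
· · ♟ · · · · ·
♟ · · · · · · ·
· · ♙ · · · · ♘
· · · · · · · ·
♙ ♙ · ♙ ♙ ♙ ♙ ♙
♖ ♘ ♗ ♕ ♔ ♗ · ♖


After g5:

♜ ♞ ♝ ♛ ♚ ♝ ♞ ♜
· ♟ · ♟ ♟ ♟ · ♟
· · ♟ · · · · ·
♟ · · · · · ♟ ·
· · ♙ · · · · ♘
· · · · · · · ·
♙ ♙ · ♙ ♙ ♙ ♙ ♙
♖ ♘ ♗ ♕ ♔ ♗ · ♖


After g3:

♜ ♞ ♝ ♛ ♚ ♝ ♞ ♜
· ♟ · ♟ ♟ ♟ · ♟
· · ♟ · · · · ·
♟ · · · · · ♟ ·
· · ♙ · · · · ♘
· · · · · · ♙ ·
♙ ♙ · ♙ ♙ ♙ · ♙
♖ ♘ ♗ ♕ ♔ ♗ · ♖



  a b c d e f g h
  ─────────────────
8│♜ ♞ ♝ ♛ ♚ ♝ ♞ ♜│8
7│· ♟ · ♟ ♟ ♟ · ♟│7
6│· · ♟ · · · · ·│6
5│♟ · · · · · ♟ ·│5
4│· · ♙ · · · · ♘│4
3│· · · · · · ♙ ·│3
2│♙ ♙ · ♙ ♙ ♙ · ♙│2
1│♖ ♘ ♗ ♕ ♔ ♗ · ♖│1
  ─────────────────
  a b c d e f g h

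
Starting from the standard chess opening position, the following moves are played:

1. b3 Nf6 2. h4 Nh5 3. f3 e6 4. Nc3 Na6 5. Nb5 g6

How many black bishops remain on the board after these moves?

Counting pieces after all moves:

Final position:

  a b c d e f g h
  ─────────────────
8│♜ · ♝ ♛ ♚ ♝ · ♜│8
7│♟ ♟ ♟ ♟ · ♟ · ♟│7
6│♞ · · · ♟ · ♟ ·│6
5│· ♘ · · · · · ♞│5
4│· · · · · · · ♙│4
3│· ♙ · · · ♙ · ·│3
2│♙ · ♙ ♙ ♙ · ♙ ·│2
1│♖ · ♗ ♕ ♔ ♗ ♘ ♖│1
  ─────────────────
  a b c d e f g h


2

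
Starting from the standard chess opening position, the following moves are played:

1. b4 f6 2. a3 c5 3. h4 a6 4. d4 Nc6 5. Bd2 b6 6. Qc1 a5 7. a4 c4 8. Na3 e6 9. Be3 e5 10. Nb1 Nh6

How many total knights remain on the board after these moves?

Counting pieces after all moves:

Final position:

  a b c d e f g h
  ─────────────────
8│♜ · ♝ ♛ ♚ ♝ · ♜│8
7│· · · ♟ · · ♟ ♟│7
6│· ♟ ♞ · · ♟ · ♞│6
5│♟ · · · ♟ · · ·│5
4│♙ ♙ ♟ ♙ · · · ♙│4
3│· · · · ♗ · · ·│3
2│· · ♙ · ♙ ♙ ♙ ·│2
1│♖ ♘ ♕ · ♔ ♗ ♘ ♖│1
  ─────────────────
  a b c d e f g h


4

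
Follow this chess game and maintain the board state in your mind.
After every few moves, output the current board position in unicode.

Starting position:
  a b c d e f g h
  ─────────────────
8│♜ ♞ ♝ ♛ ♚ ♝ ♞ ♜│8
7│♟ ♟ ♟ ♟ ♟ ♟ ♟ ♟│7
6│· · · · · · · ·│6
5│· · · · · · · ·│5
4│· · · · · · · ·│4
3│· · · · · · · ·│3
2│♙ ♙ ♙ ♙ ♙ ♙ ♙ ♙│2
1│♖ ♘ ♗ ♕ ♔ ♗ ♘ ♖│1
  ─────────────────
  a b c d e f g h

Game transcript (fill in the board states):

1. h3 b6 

  a b c d e f g h
  ─────────────────
8│♜ ♞ ♝ ♛ ♚ ♝ ♞ ♜│8
7│♟ · ♟ ♟ ♟ ♟ ♟ ♟│7
6│· ♟ · · · · · ·│6
5│· · · · · · · ·│5
4│· · · · · · · ·│4
3│· · · · · · · ♙│3
2│♙ ♙ ♙ ♙ ♙ ♙ ♙ ·│2
1│♖ ♘ ♗ ♕ ♔ ♗ ♘ ♖│1
  ─────────────────
  a b c d e f g h

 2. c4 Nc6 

  a b c d e f g h
  ─────────────────
8│♜ · ♝ ♛ ♚ ♝ ♞ ♜│8
7│♟ · ♟ ♟ ♟ ♟ ♟ ♟│7
6│· ♟ ♞ · · · · ·│6
5│· · · · · · · ·│5
4│· · ♙ · · · · ·│4
3│· · · · · · · ♙│3
2│♙ ♙ · ♙ ♙ ♙ ♙ ·│2
1│♖ ♘ ♗ ♕ ♔ ♗ ♘ ♖│1
  ─────────────────
  a b c d e f g h

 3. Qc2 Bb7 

  a b c d e f g h
  ─────────────────
8│♜ · · ♛ ♚ ♝ ♞ ♜│8
7│♟ ♝ ♟ ♟ ♟ ♟ ♟ ♟│7
6│· ♟ ♞ · · · · ·│6
5│· · · · · · · ·│5
4│· · ♙ · · · · ·│4
3│· · · · · · · ♙│3
2│♙ ♙ ♕ ♙ ♙ ♙ ♙ ·│2
1│♖ ♘ ♗ · ♔ ♗ ♘ ♖│1
  ─────────────────
  a b c d e f g h

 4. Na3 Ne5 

  a b c d e f g h
  ─────────────────
8│♜ · · ♛ ♚ ♝ ♞ ♜│8
7│♟ ♝ ♟ ♟ ♟ ♟ ♟ ♟│7
6│· ♟ · · · · · ·│6
5│· · · · ♞ · · ·│5
4│· · ♙ · · · · ·│4
3│♘ · · · · · · ♙│3
2│♙ ♙ ♕ ♙ ♙ ♙ ♙ ·│2
1│♖ · ♗ · ♔ ♗ ♘ ♖│1
  ─────────────────
  a b c d e f g h



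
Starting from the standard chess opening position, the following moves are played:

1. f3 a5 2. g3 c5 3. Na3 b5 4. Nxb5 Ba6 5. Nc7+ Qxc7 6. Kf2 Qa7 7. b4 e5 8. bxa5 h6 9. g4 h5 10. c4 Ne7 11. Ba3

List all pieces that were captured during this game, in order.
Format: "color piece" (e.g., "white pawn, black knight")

Tracking captures:
  Nxb5: captured black pawn
  Qxc7: captured white knight
  bxa5: captured black pawn

black pawn, white knight, black pawn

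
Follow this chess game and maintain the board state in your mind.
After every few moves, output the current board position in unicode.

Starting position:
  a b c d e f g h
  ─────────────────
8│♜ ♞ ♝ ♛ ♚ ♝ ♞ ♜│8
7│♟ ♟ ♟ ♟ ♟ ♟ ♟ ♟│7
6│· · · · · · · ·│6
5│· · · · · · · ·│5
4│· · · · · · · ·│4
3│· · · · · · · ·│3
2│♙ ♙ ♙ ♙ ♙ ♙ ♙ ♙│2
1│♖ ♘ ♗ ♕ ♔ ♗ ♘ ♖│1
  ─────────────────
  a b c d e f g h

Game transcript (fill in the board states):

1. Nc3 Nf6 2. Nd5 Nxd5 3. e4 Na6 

  a b c d e f g h
  ─────────────────
8│♜ · ♝ ♛ ♚ ♝ · ♜│8
7│♟ ♟ ♟ ♟ ♟ ♟ ♟ ♟│7
6│♞ · · · · · · ·│6
5│· · · ♞ · · · ·│5
4│· · · · ♙ · · ·│4
3│· · · · · · · ·│3
2│♙ ♙ ♙ ♙ · ♙ ♙ ♙│2
1│♖ · ♗ ♕ ♔ ♗ ♘ ♖│1
  ─────────────────
  a b c d e f g h

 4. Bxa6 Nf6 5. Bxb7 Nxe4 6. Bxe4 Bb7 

  a b c d e f g h
  ─────────────────
8│♜ · · ♛ ♚ ♝ · ♜│8
7│♟ ♝ ♟ ♟ ♟ ♟ ♟ ♟│7
6│· · · · · · · ·│6
5│· · · · · · · ·│5
4│· · · · ♗ · · ·│4
3│· · · · · · · ·│3
2│♙ ♙ ♙ ♙ · ♙ ♙ ♙│2
1│♖ · ♗ ♕ ♔ · ♘ ♖│1
  ─────────────────
  a b c d e f g h

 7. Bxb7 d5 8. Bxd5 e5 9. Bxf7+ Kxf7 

  a b c d e f g h
  ─────────────────
8│♜ · · ♛ · ♝ · ♜│8
7│♟ · ♟ · · ♚ ♟ ♟│7
6│· · · · · · · ·│6
5│· · · · ♟ · · ·│5
4│· · · · · · · ·│4
3│· · · · · · · ·│3
2│♙ ♙ ♙ ♙ · ♙ ♙ ♙│2
1│♖ · ♗ ♕ ♔ · ♘ ♖│1
  ─────────────────
  a b c d e f g h

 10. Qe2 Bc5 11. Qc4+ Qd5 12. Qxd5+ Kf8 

  a b c d e f g h
  ─────────────────
8│♜ · · · · ♚ · ♜│8
7│♟ · ♟ · · · ♟ ♟│7
6│· · · · · · · ·│6
5│· · ♝ ♕ ♟ · · ·│5
4│· · · · · · · ·│4
3│· · · · · · · ·│3
2│♙ ♙ ♙ ♙ · ♙ ♙ ♙│2
1│♖ · ♗ · ♔ · ♘ ♖│1
  ─────────────────
  a b c d e f g h

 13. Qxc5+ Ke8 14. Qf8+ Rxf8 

  a b c d e f g h
  ─────────────────
8│♜ · · · ♚ ♜ · ·│8
7│♟ · ♟ · · · ♟ ♟│7
6│· · · · · · · ·│6
5│· · · · ♟ · · ·│5
4│· · · · · · · ·│4
3│· · · · · · · ·│3
2│♙ ♙ ♙ ♙ · ♙ ♙ ♙│2
1│♖ · ♗ · ♔ · ♘ ♖│1
  ─────────────────
  a b c d e f g h


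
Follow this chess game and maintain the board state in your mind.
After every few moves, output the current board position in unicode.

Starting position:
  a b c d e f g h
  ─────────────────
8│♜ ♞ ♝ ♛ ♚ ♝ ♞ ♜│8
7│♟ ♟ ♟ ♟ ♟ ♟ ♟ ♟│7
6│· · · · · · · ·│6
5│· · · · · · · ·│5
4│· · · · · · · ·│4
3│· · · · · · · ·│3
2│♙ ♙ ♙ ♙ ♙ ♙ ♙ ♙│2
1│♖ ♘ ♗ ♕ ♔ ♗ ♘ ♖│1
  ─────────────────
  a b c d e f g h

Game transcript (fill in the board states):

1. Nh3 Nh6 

  a b c d e f g h
  ─────────────────
8│♜ ♞ ♝ ♛ ♚ ♝ · ♜│8
7│♟ ♟ ♟ ♟ ♟ ♟ ♟ ♟│7
6│· · · · · · · ♞│6
5│· · · · · · · ·│5
4│· · · · · · · ·│4
3│· · · · · · · ♘│3
2│♙ ♙ ♙ ♙ ♙ ♙ ♙ ♙│2
1│♖ ♘ ♗ ♕ ♔ ♗ · ♖│1
  ─────────────────
  a b c d e f g h

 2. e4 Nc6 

  a b c d e f g h
  ─────────────────
8│♜ · ♝ ♛ ♚ ♝ · ♜│8
7│♟ ♟ ♟ ♟ ♟ ♟ ♟ ♟│7
6│· · ♞ · · · · ♞│6
5│· · · · · · · ·│5
4│· · · · ♙ · · ·│4
3│· · · · · · · ♘│3
2│♙ ♙ ♙ ♙ · ♙ ♙ ♙│2
1│♖ ♘ ♗ ♕ ♔ ♗ · ♖│1
  ─────────────────
  a b c d e f g h

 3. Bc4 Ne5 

  a b c d e f g h
  ─────────────────
8│♜ · ♝ ♛ ♚ ♝ · ♜│8
7│♟ ♟ ♟ ♟ ♟ ♟ ♟ ♟│7
6│· · · · · · · ♞│6
5│· · · · ♞ · · ·│5
4│· · ♗ · ♙ · · ·│4
3│· · · · · · · ♘│3
2│♙ ♙ ♙ ♙ · ♙ ♙ ♙│2
1│♖ ♘ ♗ ♕ ♔ · · ♖│1
  ─────────────────
  a b c d e f g h

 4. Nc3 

  a b c d e f g h
  ─────────────────
8│♜ · ♝ ♛ ♚ ♝ · ♜│8
7│♟ ♟ ♟ ♟ ♟ ♟ ♟ ♟│7
6│· · · · · · · ♞│6
5│· · · · ♞ · · ·│5
4│· · ♗ · ♙ · · ·│4
3│· · ♘ · · · · ♘│3
2│♙ ♙ ♙ ♙ · ♙ ♙ ♙│2
1│♖ · ♗ ♕ ♔ · · ♖│1
  ─────────────────
  a b c d e f g h


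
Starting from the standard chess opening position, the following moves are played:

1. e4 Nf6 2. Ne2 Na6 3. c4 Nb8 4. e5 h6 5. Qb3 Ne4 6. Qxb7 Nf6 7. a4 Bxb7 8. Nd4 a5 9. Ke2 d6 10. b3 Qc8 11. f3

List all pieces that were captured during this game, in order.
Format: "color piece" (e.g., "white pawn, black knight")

Tracking captures:
  Qxb7: captured black pawn
  Bxb7: captured white queen

black pawn, white queen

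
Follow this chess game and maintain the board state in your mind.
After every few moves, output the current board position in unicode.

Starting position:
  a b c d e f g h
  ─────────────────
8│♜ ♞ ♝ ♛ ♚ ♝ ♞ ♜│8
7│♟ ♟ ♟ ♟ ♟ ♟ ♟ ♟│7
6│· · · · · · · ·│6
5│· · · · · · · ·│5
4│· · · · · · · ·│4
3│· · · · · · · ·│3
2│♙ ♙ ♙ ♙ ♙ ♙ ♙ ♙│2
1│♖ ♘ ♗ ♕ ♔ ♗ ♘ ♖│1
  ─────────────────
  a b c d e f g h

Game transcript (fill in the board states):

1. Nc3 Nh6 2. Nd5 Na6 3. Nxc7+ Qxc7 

  a b c d e f g h
  ─────────────────
8│♜ · ♝ · ♚ ♝ · ♜│8
7│♟ ♟ ♛ ♟ ♟ ♟ ♟ ♟│7
6│♞ · · · · · · ♞│6
5│· · · · · · · ·│5
4│· · · · · · · ·│4
3│· · · · · · · ·│3
2│♙ ♙ ♙ ♙ ♙ ♙ ♙ ♙│2
1│♖ · ♗ ♕ ♔ ♗ ♘ ♖│1
  ─────────────────
  a b c d e f g h

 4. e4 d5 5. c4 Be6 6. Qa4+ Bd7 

  a b c d e f g h
  ─────────────────
8│♜ · · · ♚ ♝ · ♜│8
7│♟ ♟ ♛ ♝ ♟ ♟ ♟ ♟│7
6│♞ · · · · · · ♞│6
5│· · · ♟ · · · ·│5
4│♕ · ♙ · ♙ · · ·│4
3│· · · · · · · ·│3
2│♙ ♙ · ♙ · ♙ ♙ ♙│2
1│♖ · ♗ · ♔ ♗ ♘ ♖│1
  ─────────────────
  a b c d e f g h

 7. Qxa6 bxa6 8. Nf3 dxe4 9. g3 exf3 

  a b c d e f g h
  ─────────────────
8│♜ · · · ♚ ♝ · ♜│8
7│♟ · ♛ ♝ ♟ ♟ ♟ ♟│7
6│♟ · · · · · · ♞│6
5│· · · · · · · ·│5
4│· · ♙ · · · · ·│4
3│· · · · · ♟ ♙ ·│3
2│♙ ♙ · ♙ · ♙ · ♙│2
1│♖ · ♗ · ♔ ♗ · ♖│1
  ─────────────────
  a b c d e f g h

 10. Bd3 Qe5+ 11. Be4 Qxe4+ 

  a b c d e f g h
  ─────────────────
8│♜ · · · ♚ ♝ · ♜│8
7│♟ · · ♝ ♟ ♟ ♟ ♟│7
6│♟ · · · · · · ♞│6
5│· · · · · · · ·│5
4│· · ♙ · ♛ · · ·│4
3│· · · · · ♟ ♙ ·│3
2│♙ ♙ · ♙ · ♙ · ♙│2
1│♖ · ♗ · ♔ · · ♖│1
  ─────────────────
  a b c d e f g h


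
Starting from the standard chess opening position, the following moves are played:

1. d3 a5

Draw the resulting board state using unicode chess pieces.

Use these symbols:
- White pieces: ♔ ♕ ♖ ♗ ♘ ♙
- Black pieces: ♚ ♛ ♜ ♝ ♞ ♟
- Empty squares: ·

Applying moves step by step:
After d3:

♜ ♞ ♝ ♛ ♚ ♝ ♞ ♜
♟ ♟ ♟ ♟ ♟ ♟ ♟ ♟
· · · · · · · ·
· · · · · · · ·
· · · · · · · ·
· · · ♙ · · · ·
♙ ♙ ♙ · ♙ ♙ ♙ ♙
♖ ♘ ♗ ♕ ♔ ♗ ♘ ♖


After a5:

♜ ♞ ♝ ♛ ♚ ♝ ♞ ♜
· ♟ ♟ ♟ ♟ ♟ ♟ ♟
· · · · · · · ·
♟ · · · · · · ·
· · · · · · · ·
· · · ♙ · · · ·
♙ ♙ ♙ · ♙ ♙ ♙ ♙
♖ ♘ ♗ ♕ ♔ ♗ ♘ ♖



  a b c d e f g h
  ─────────────────
8│♜ ♞ ♝ ♛ ♚ ♝ ♞ ♜│8
7│· ♟ ♟ ♟ ♟ ♟ ♟ ♟│7
6│· · · · · · · ·│6
5│♟ · · · · · · ·│5
4│· · · · · · · ·│4
3│· · · ♙ · · · ·│3
2│♙ ♙ ♙ · ♙ ♙ ♙ ♙│2
1│♖ ♘ ♗ ♕ ♔ ♗ ♘ ♖│1
  ─────────────────
  a b c d e f g h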